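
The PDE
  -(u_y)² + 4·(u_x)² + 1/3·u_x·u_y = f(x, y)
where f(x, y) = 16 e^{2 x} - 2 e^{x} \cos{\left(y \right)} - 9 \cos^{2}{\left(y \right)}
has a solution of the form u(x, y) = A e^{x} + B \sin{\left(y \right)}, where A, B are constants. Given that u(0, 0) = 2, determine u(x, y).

Answer: u(x, y) = 2 e^{x} - 3 \sin{\left(y \right)}

Derivation:
Substitute the ansatz u = A e^{x} + B \sin{\left(y \right)} into the left-hand side.
Derivatives of the ansatz:
  u_y = B \cos{\left(y \right)}
  u_x = A e^{x}
Term by term:
  -(u_y)² = - B^{2} \cos^{2}{\left(y \right)}
  4·(u_x)² = 4 A^{2} e^{2 x}
  1/3·u_x·u_y = \frac{A B e^{x} \cos{\left(y \right)}}{3}
So the left-hand side equals
  4 A^{2} e^{2 x} + \frac{A B e^{x} \cos{\left(y \right)}}{3} - B^{2} \cos^{2}{\left(y \right)}
This must equal f(x, y) = 16 e^{2 x} - 2 e^{x} \cos{\left(y \right)} - 9 \cos^{2}{\left(y \right)} identically.
Matching coefficients of the independent functions:
  [e^{x} \cos{\left(y \right)}]:  \frac{A B}{3} = -2
  [e^{2 x}]:  4 A^{2} = 16
  [\cos^{2}{\left(y \right)}]:  - B^{2} = -9
These equations allow (A, B) = (-2, 3) or (2, -3).
Impose the point condition(s):
  u(0, 0) = 2  ⟹  A = 2
Only A = 2, B = -3 satisfies everything.
Hence u(x, y) = 2 e^{x} - 3 \sin{\left(y \right)}.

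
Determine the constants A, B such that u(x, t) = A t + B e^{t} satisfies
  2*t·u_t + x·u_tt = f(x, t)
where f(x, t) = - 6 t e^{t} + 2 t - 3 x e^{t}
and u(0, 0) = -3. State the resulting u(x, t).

Substitute the ansatz u = A t + B e^{t} into the left-hand side.
Derivatives of the ansatz:
  u_t = A + B e^{t}
  u_tt = B e^{t}
Term by term:
  2*t·u_t = 2 A t + 2 B t e^{t}
  x·u_tt = B x e^{t}
So the left-hand side equals
  2 A t + 2 B t e^{t} + B x e^{t}
This must equal f(x, t) = - 6 t e^{t} + 2 t - 3 x e^{t} identically.
Matching coefficients of the independent functions:
  [t]:  2 A = 2
  [t e^{t}]:  2 B = -6
  [x e^{t}]:  B = -3
Solving: A = 1, B = -3.
Check against the point condition:
  u(0, 0) = -3  ⟹  B = -3  ✓
Hence u(x, t) = t - 3 e^{t}.

Answer: u(x, t) = t - 3 e^{t}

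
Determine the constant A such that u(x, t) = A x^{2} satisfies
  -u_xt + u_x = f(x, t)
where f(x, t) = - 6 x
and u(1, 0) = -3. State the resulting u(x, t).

Substitute the ansatz u = A x^{2} into the left-hand side.
Derivatives of the ansatz:
  u_xt = 0
  u_x = 2 A x
Term by term:
  -u_xt = 0
  u_x = 2 A x
So the left-hand side equals
  2 A x
This must equal f(x, t) = - 6 x identically.
Matching coefficients of the independent functions:
  [x]:  2 A = -6
Solving: A = -3.
Check against the point condition:
  u(1, 0) = -3  ⟹  A = -3  ✓
Hence u(x, t) = - 3 x^{2}.

Answer: u(x, t) = - 3 x^{2}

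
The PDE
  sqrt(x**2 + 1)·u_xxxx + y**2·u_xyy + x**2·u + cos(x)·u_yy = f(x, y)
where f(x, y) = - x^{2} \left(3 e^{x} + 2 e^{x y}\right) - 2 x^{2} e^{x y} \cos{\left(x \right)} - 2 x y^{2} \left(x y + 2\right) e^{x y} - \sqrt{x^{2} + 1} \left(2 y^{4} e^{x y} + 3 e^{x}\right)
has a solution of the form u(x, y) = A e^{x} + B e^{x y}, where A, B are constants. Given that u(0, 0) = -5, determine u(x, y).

Substitute the ansatz u = A e^{x} + B e^{x y} into the left-hand side.
Derivatives of the ansatz:
  u_xxxx = A e^{x} + B y^{4} e^{x y}
  u_xyy = B x^{2} y e^{x y} + 2 B x e^{x y}
  u_yy = B x^{2} e^{x y}
Term by term:
  sqrt(x**2 + 1)·u_xxxx = A \sqrt{x^{2} + 1} e^{x} + B y^{4} \sqrt{x^{2} + 1} e^{x y}
  y**2·u_xyy = B x^{2} y^{3} e^{x y} + 2 B x y^{2} e^{x y}
  x**2·u = A x^{2} e^{x} + B x^{2} e^{x y}
  cos(x)·u_yy = B x^{2} e^{x y} \cos{\left(x \right)}
So the left-hand side equals
  A x^{2} e^{x} + A \sqrt{x^{2} + 1} e^{x} + B x^{2} y^{3} e^{x y} + B x^{2} e^{x y} \cos{\left(x \right)} + B x^{2} e^{x y} + 2 B x y^{2} e^{x y} + B y^{4} \sqrt{x^{2} + 1} e^{x y}
This must equal f(x, y) identically; expanded, f = - 2 x^{2} y^{3} e^{x y} - 3 x^{2} e^{x} - 2 x^{2} e^{x y} \cos{\left(x \right)} - 2 x^{2} e^{x y} - 4 x y^{2} e^{x y} - 2 y^{4} \sqrt{x^{2} + 1} e^{x y} - 3 \sqrt{x^{2} + 1} e^{x}.
Matching coefficients of the independent functions:
  [x^{2} e^{x}, \sqrt{x^{2} + 1} e^{x}]:  A = -3
  [x^{2} e^{x y}, x^{2} y^{3} e^{x y}, x^{2} e^{x y} \cos{\left(x \right)}, y^{4} \sqrt{x^{2} + 1} e^{x y}]:  B = -2
  [x y^{2} e^{x y}]:  2 B = -4
Solving: A = -3, B = -2.
Check against the point condition:
  u(0, 0) = -5  ⟹  A + B = -5  ✓
Hence u(x, y) = - 3 e^{x} - 2 e^{x y}.

Answer: u(x, y) = - 3 e^{x} - 2 e^{x y}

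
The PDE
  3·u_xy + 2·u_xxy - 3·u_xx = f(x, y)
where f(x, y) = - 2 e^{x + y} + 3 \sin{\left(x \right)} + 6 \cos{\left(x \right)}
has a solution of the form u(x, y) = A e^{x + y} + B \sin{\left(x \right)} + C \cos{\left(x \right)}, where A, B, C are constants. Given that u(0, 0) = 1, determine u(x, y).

Substitute the ansatz u = A e^{x + y} + B \sin{\left(x \right)} + C \cos{\left(x \right)} into the left-hand side.
Derivatives of the ansatz:
  u_xy = A e^{x} e^{y}
  u_xxy = A e^{x} e^{y}
  u_xx = A e^{x} e^{y} - B \sin{\left(x \right)} - C \cos{\left(x \right)}
Term by term:
  3·u_xy = 3 A e^{x} e^{y}
  2·u_xxy = 2 A e^{x} e^{y}
  -3·u_xx = - 3 A e^{x} e^{y} + 3 B \sin{\left(x \right)} + 3 C \cos{\left(x \right)}
So the left-hand side equals
  2 A e^{x} e^{y} + 3 B \sin{\left(x \right)} + 3 C \cos{\left(x \right)}
This must equal f(x, y) identically; expanded, f = - 2 e^{x} e^{y} + 3 \sin{\left(x \right)} + 6 \cos{\left(x \right)}.
Matching coefficients of the independent functions:
  [e^{x} e^{y}]:  2 A = -2
  [\sin{\left(x \right)}]:  3 B = 3
  [\cos{\left(x \right)}]:  3 C = 6
Solving: A = -1, B = 1, C = 2.
Check against the point condition:
  u(0, 0) = 1  ⟹  A + C = 1  ✓
Hence u(x, y) = - e^{x + y} + \sin{\left(x \right)} + 2 \cos{\left(x \right)}.

Answer: u(x, y) = - e^{x + y} + \sin{\left(x \right)} + 2 \cos{\left(x \right)}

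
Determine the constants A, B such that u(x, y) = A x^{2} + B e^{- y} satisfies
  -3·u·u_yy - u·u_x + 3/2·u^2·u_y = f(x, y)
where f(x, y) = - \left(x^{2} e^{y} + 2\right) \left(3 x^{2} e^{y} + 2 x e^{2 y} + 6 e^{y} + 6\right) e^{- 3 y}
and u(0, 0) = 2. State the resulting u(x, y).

Answer: u(x, y) = x^{2} + 2 e^{- y}

Derivation:
Substitute the ansatz u = A x^{2} + B e^{- y} into the left-hand side.
Derivatives of the ansatz:
  u_yy = B e^{- y}
  u_x = 2 A x
  u_y = - B e^{- y}
Term by term:
  -3·u·u_yy = - 3 A B x^{2} e^{- y} - 3 B^{2} e^{- 2 y}
  -u·u_x = - 2 A^{2} x^{3} - 2 A B x e^{- y}
  3/2·u^2·u_y = - \frac{3 A^{2} B x^{4} e^{- y}}{2} - 3 A B^{2} x^{2} e^{- 2 y} - \frac{3 B^{3} e^{- 3 y}}{2}
So the left-hand side equals
  - \frac{3 A^{2} B x^{4} e^{- y}}{2} - 2 A^{2} x^{3} - 3 A B^{2} x^{2} e^{- 2 y} - 3 A B x^{2} e^{- y} - 2 A B x e^{- y} - \frac{3 B^{3} e^{- 3 y}}{2} - 3 B^{2} e^{- 2 y}
This must equal f(x, y) identically; expanded, f = - 3 x^{4} e^{- y} - 2 x^{3} - 6 x^{2} e^{- y} - 12 x^{2} e^{- 2 y} - 4 x e^{- y} - 12 e^{- 2 y} - 12 e^{- 3 y}.
Matching coefficients of the independent functions:
  [x^{3}]:  - 2 A^{2} = -2
  [x e^{- y}]:  - 2 A B = -4
  [x^{2} e^{- 2 y}]:  - 3 A B^{2} = -12
  [x^{2} e^{- y}]:  - 3 A B = -6
  [x^{4} e^{- y}]:  - \frac{3 A^{2} B}{2} = -3
  [e^{- 3 y}]:  - \frac{3 B^{3}}{2} = -12
  [e^{- 2 y}]:  - 3 B^{2} = -12
Solving: A = 1, B = 2.
Check against the point condition:
  u(0, 0) = 2  ⟹  B = 2  ✓
Hence u(x, y) = x^{2} + 2 e^{- y}.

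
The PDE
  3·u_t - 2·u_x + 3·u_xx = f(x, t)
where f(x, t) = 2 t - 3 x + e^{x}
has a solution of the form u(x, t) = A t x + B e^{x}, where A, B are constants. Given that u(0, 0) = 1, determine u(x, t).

Substitute the ansatz u = A t x + B e^{x} into the left-hand side.
Derivatives of the ansatz:
  u_t = A x
  u_x = A t + B e^{x}
  u_xx = B e^{x}
Term by term:
  3·u_t = 3 A x
  -2·u_x = - 2 A t - 2 B e^{x}
  3·u_xx = 3 B e^{x}
So the left-hand side equals
  - 2 A t + 3 A x + B e^{x}
This must equal f(x, t) = 2 t - 3 x + e^{x} identically.
Matching coefficients of the independent functions:
  [t]:  - 2 A = 2
  [x]:  3 A = -3
  [e^{x}]:  B = 1
Solving: A = -1, B = 1.
Check against the point condition:
  u(0, 0) = 1  ⟹  B = 1  ✓
Hence u(x, t) = - t x + e^{x}.

Answer: u(x, t) = - t x + e^{x}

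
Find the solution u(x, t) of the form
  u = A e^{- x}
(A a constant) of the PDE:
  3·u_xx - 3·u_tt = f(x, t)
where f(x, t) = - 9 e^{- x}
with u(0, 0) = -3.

Substitute the ansatz u = A e^{- x} into the left-hand side.
Derivatives of the ansatz:
  u_xx = A e^{- x}
  u_tt = 0
Term by term:
  3·u_xx = 3 A e^{- x}
  -3·u_tt = 0
So the left-hand side equals
  3 A e^{- x}
This must equal f(x, t) = - 9 e^{- x} identically.
Matching coefficients of the independent functions:
  [e^{- x}]:  3 A = -9
Solving: A = -3.
Check against the point condition:
  u(0, 0) = -3  ⟹  A = -3  ✓
Hence u(x, t) = - 3 e^{- x}.

Answer: u(x, t) = - 3 e^{- x}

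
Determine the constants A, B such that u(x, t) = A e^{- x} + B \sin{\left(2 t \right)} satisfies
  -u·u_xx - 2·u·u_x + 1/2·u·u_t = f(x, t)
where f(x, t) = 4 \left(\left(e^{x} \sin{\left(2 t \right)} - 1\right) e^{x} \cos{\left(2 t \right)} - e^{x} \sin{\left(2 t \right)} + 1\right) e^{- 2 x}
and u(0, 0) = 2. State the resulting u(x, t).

Answer: u(x, t) = - 2 \sin{\left(2 t \right)} + 2 e^{- x}

Derivation:
Substitute the ansatz u = A e^{- x} + B \sin{\left(2 t \right)} into the left-hand side.
Derivatives of the ansatz:
  u_xx = A e^{- x}
  u_x = - A e^{- x}
  u_t = 2 B \cos{\left(2 t \right)}
Term by term:
  -u·u_xx = - A^{2} e^{- 2 x} - A B e^{- x} \sin{\left(2 t \right)}
  -2·u·u_x = 2 A^{2} e^{- 2 x} + 2 A B e^{- x} \sin{\left(2 t \right)}
  1/2·u·u_t = A B e^{- x} \cos{\left(2 t \right)} + B^{2} \sin{\left(2 t \right)} \cos{\left(2 t \right)}
So the left-hand side equals
  A^{2} e^{- 2 x} + A B e^{- x} \sin{\left(2 t \right)} + A B e^{- x} \cos{\left(2 t \right)} + B^{2} \sin{\left(2 t \right)} \cos{\left(2 t \right)}
This must equal f(x, t) identically; expanded, f = 4 \sin{\left(2 t \right)} \cos{\left(2 t \right)} - 4 e^{- x} \sin{\left(2 t \right)} - 4 e^{- x} \cos{\left(2 t \right)} + 4 e^{- 2 x}.
Matching coefficients of the independent functions:
  [e^{- x} \sin{\left(2 t \right)}, e^{- x} \cos{\left(2 t \right)}]:  A B = -4
  [\sin{\left(2 t \right)} \cos{\left(2 t \right)}]:  B^{2} = 4
  [e^{- 2 x}]:  A^{2} = 4
These equations allow (A, B) = (-2, 2) or (2, -2).
Impose the point condition(s):
  u(0, 0) = 2  ⟹  A = 2
Only A = 2, B = -2 satisfies everything.
Hence u(x, t) = - 2 \sin{\left(2 t \right)} + 2 e^{- x}.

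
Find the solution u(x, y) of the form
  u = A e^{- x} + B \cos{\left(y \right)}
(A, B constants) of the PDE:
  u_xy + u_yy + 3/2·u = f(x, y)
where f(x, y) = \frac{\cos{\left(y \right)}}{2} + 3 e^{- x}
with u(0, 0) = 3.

Substitute the ansatz u = A e^{- x} + B \cos{\left(y \right)} into the left-hand side.
Derivatives of the ansatz:
  u_xy = 0
  u_yy = - B \cos{\left(y \right)}
Term by term:
  u_xy = 0
  u_yy = - B \cos{\left(y \right)}
  3/2·u = \frac{3 A e^{- x}}{2} + \frac{3 B \cos{\left(y \right)}}{2}
So the left-hand side equals
  \frac{3 A e^{- x}}{2} + \frac{B \cos{\left(y \right)}}{2}
This must equal f(x, y) = \frac{\cos{\left(y \right)}}{2} + 3 e^{- x} identically.
Matching coefficients of the independent functions:
  [e^{- x}]:  \frac{3 A}{2} = 3
  [\cos{\left(y \right)}]:  \frac{B}{2} = \frac{1}{2}
Solving: A = 2, B = 1.
Check against the point condition:
  u(0, 0) = 3  ⟹  A + B = 3  ✓
Hence u(x, y) = \cos{\left(y \right)} + 2 e^{- x}.

Answer: u(x, y) = \cos{\left(y \right)} + 2 e^{- x}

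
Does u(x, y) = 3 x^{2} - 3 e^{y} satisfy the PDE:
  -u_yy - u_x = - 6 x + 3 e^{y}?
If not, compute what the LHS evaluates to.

Evaluate each term of the left-hand side for u = 3 x^{2} - 3 e^{y}.
Derivatives:
  u_yy = - 3 e^{y}
  u_x = 6 x
Terms:
  -u_yy = 3 e^{y}
  -u_x = - 6 x
Sum: LHS = - 6 x + 3 e^{y}
This is exactly the given right-hand side, so u is a solution.

Answer: Yes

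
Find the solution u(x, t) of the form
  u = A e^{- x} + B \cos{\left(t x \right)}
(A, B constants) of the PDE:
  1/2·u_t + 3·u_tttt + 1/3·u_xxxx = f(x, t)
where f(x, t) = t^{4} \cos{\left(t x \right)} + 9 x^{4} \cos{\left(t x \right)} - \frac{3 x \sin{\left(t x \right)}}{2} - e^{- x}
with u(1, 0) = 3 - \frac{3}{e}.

Substitute the ansatz u = A e^{- x} + B \cos{\left(t x \right)} into the left-hand side.
Derivatives of the ansatz:
  u_t = - B x \sin{\left(t x \right)}
  u_tttt = B x^{4} \cos{\left(t x \right)}
  u_xxxx = A e^{- x} + B t^{4} \cos{\left(t x \right)}
Term by term:
  1/2·u_t = - \frac{B x \sin{\left(t x \right)}}{2}
  3·u_tttt = 3 B x^{4} \cos{\left(t x \right)}
  1/3·u_xxxx = \frac{A e^{- x}}{3} + \frac{B t^{4} \cos{\left(t x \right)}}{3}
So the left-hand side equals
  \frac{A e^{- x}}{3} + \frac{B t^{4} \cos{\left(t x \right)}}{3} + 3 B x^{4} \cos{\left(t x \right)} - \frac{B x \sin{\left(t x \right)}}{2}
This must equal f(x, t) = t^{4} \cos{\left(t x \right)} + 9 x^{4} \cos{\left(t x \right)} - \frac{3 x \sin{\left(t x \right)}}{2} - e^{- x} identically.
Matching coefficients of the independent functions:
  [t^{4} \cos{\left(t x \right)}]:  \frac{B}{3} = 1
  [x \sin{\left(t x \right)}]:  - \frac{B}{2} = - \frac{3}{2}
  [x^{4} \cos{\left(t x \right)}]:  3 B = 9
  [e^{- x}]:  \frac{A}{3} = -1
Solving: A = -3, B = 3.
Check against the point condition:
  u(1, 0) = 3 - \frac{3}{e}  ⟹  \frac{A}{e} + B = 3 - \frac{3}{e}  ✓
Hence u(x, t) = 3 \cos{\left(t x \right)} - 3 e^{- x}.

Answer: u(x, t) = 3 \cos{\left(t x \right)} - 3 e^{- x}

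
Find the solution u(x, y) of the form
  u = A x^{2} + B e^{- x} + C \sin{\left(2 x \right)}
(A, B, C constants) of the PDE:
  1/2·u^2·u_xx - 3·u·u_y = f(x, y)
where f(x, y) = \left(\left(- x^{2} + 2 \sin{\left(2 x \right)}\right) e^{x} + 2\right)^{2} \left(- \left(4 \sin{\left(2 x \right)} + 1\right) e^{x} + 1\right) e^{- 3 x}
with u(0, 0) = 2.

Answer: u(x, y) = - x^{2} + 2 \sin{\left(2 x \right)} + 2 e^{- x}

Derivation:
Substitute the ansatz u = A x^{2} + B e^{- x} + C \sin{\left(2 x \right)} into the left-hand side.
Derivatives of the ansatz:
  u_xx = 2 A + B e^{- x} - 4 C \sin{\left(2 x \right)}
  u_y = 0
Term by term:
  1/2·u^2·u_xx = A^{3} x^{4} + \frac{A^{2} B x^{4} e^{- x}}{2} + 2 A^{2} B x^{2} e^{- x} - 2 A^{2} C x^{4} \sin{\left(2 x \right)} + 2 A^{2} C x^{2} \sin{\left(2 x \right)} + A B^{2} x^{2} e^{- 2 x} + A B^{2} e^{- 2 x} - 3 A B C x^{2} e^{- x} \sin{\left(2 x \right)} + 2 A B C e^{- x} \sin{\left(2 x \right)} - 4 A C^{2} x^{2} \sin^{2}{\left(2 x \right)} + A C^{2} \sin^{2}{\left(2 x \right)} + \frac{B^{3} e^{- 3 x}}{2} - B^{2} C e^{- 2 x} \sin{\left(2 x \right)} - \frac{7 B C^{2} e^{- x} \sin^{2}{\left(2 x \right)}}{2} - 2 C^{3} \sin^{3}{\left(2 x \right)}
  -3·u·u_y = 0
So the left-hand side equals
  A^{3} x^{4} + \frac{A^{2} B x^{4} e^{- x}}{2} + 2 A^{2} B x^{2} e^{- x} - 2 A^{2} C x^{4} \sin{\left(2 x \right)} + 2 A^{2} C x^{2} \sin{\left(2 x \right)} + A B^{2} x^{2} e^{- 2 x} + A B^{2} e^{- 2 x} - 3 A B C x^{2} e^{- x} \sin{\left(2 x \right)} + 2 A B C e^{- x} \sin{\left(2 x \right)} - 4 A C^{2} x^{2} \sin^{2}{\left(2 x \right)} + A C^{2} \sin^{2}{\left(2 x \right)} + \frac{B^{3} e^{- 3 x}}{2} - B^{2} C e^{- 2 x} \sin{\left(2 x \right)} - \frac{7 B C^{2} e^{- x} \sin^{2}{\left(2 x \right)}}{2} - 2 C^{3} \sin^{3}{\left(2 x \right)}
This must equal f(x, y) identically; expanded, f = - 4 x^{4} \sin{\left(2 x \right)} - x^{4} + x^{4} e^{- x} + 16 x^{2} \sin^{2}{\left(2 x \right)} + 4 x^{2} \sin{\left(2 x \right)} + 12 x^{2} e^{- x} \sin{\left(2 x \right)} + 4 x^{2} e^{- x} - 4 x^{2} e^{- 2 x} - 16 \sin^{3}{\left(2 x \right)} - 4 \sin^{2}{\left(2 x \right)} - 28 e^{- x} \sin^{2}{\left(2 x \right)} - 8 e^{- x} \sin{\left(2 x \right)} - 8 e^{- 2 x} \sin{\left(2 x \right)} - 4 e^{- 2 x} + 4 e^{- 3 x}.
Matching coefficients of the independent functions:
(each divided by its leading coefficient; functions giving the same equation are listed together)
  [x^{4}]:  A^{3} + 1 = 0
  [x^{2} e^{- 2 x}, e^{- 2 x}]:  A B^{2} + 4 = 0
  [x^{2} e^{- x}, x^{4} e^{- x}]:  A^{2} B - 2 = 0
  [x^{2} \sin{\left(2 x \right)}, x^{4} \sin{\left(2 x \right)}]:  A^{2} C - 2 = 0
  [x^{2} \sin^{2}{\left(2 x \right)}, \sin^{2}{\left(2 x \right)}]:  A C^{2} + 4 = 0
  [e^{- 2 x} \sin{\left(2 x \right)}]:  B^{2} C - 8 = 0
  [e^{- x} \sin{\left(2 x \right)}, x^{2} e^{- x} \sin{\left(2 x \right)}]:  A B C + 4 = 0
  [e^{- x} \sin^{2}{\left(2 x \right)}]:  B C^{2} - 8 = 0
  [e^{- 3 x}]:  B^{3} - 8 = 0
  [\sin^{3}{\left(2 x \right)}]:  C^{3} - 8 = 0
Solving: A = -1, B = 2, C = 2.
Check against the point condition:
  u(0, 0) = 2  ⟹  B = 2  ✓
Hence u(x, y) = - x^{2} + 2 \sin{\left(2 x \right)} + 2 e^{- x}.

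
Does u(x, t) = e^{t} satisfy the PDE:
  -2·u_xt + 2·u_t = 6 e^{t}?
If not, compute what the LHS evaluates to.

Answer: No, the LHS evaluates to 2 e^{t}

Derivation:
Evaluate each term of the left-hand side for u = e^{t}.
Derivatives:
  u_xt = 0
  u_t = e^{t}
Terms:
  -2·u_xt = 0
  2·u_t = 2 e^{t}
Sum: LHS = 2 e^{t}
Given right-hand side: 6 e^{t}. Difference LHS − RHS = - 4 e^{t} ≠ 0, so u is not a solution.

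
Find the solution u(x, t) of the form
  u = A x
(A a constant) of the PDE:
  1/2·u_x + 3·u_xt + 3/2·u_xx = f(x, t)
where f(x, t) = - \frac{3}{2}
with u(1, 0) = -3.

Answer: u(x, t) = - 3 x

Derivation:
Substitute the ansatz u = A x into the left-hand side.
Derivatives of the ansatz:
  u_x = A
  u_xt = 0
  u_xx = 0
Term by term:
  1/2·u_x = \frac{A}{2}
  3·u_xt = 0
  3/2·u_xx = 0
So the left-hand side equals
  \frac{A}{2}
This must equal f(x, t) = - \frac{3}{2} identically.
Matching coefficients of the independent functions:
  [constant term]:  \frac{A}{2} = - \frac{3}{2}
Solving: A = -3.
Check against the point condition:
  u(1, 0) = -3  ⟹  A = -3  ✓
Hence u(x, t) = - 3 x.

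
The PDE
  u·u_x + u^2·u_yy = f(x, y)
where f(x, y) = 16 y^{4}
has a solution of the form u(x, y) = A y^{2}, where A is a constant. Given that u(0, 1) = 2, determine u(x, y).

Answer: u(x, y) = 2 y^{2}

Derivation:
Substitute the ansatz u = A y^{2} into the left-hand side.
Derivatives of the ansatz:
  u_x = 0
  u_yy = 2 A
Term by term:
  u·u_x = 0
  u^2·u_yy = 2 A^{3} y^{4}
So the left-hand side equals
  2 A^{3} y^{4}
This must equal f(x, y) = 16 y^{4} identically.
Matching coefficients of the independent functions:
  [y^{4}]:  2 A^{3} = 16
Solving: A = 2.
Check against the point condition:
  u(0, 1) = 2  ⟹  A = 2  ✓
Hence u(x, y) = 2 y^{2}.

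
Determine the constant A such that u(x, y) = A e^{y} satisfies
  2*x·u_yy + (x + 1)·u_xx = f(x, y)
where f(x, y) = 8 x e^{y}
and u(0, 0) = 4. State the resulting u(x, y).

Substitute the ansatz u = A e^{y} into the left-hand side.
Derivatives of the ansatz:
  u_yy = A e^{y}
  u_xx = 0
Term by term:
  2*x·u_yy = 2 A x e^{y}
  (x + 1)·u_xx = 0
So the left-hand side equals
  2 A x e^{y}
This must equal f(x, y) = 8 x e^{y} identically.
Matching coefficients of the independent functions:
  [x e^{y}]:  2 A = 8
Solving: A = 4.
Check against the point condition:
  u(0, 0) = 4  ⟹  A = 4  ✓
Hence u(x, y) = 4 e^{y}.

Answer: u(x, y) = 4 e^{y}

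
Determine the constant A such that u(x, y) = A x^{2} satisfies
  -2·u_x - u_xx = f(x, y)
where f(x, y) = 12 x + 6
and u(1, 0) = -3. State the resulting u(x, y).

Substitute the ansatz u = A x^{2} into the left-hand side.
Derivatives of the ansatz:
  u_x = 2 A x
  u_xx = 2 A
Term by term:
  -2·u_x = - 4 A x
  -u_xx = - 2 A
So the left-hand side equals
  - 4 A x - 2 A
This must equal f(x, y) = 12 x + 6 identically.
Matching coefficients of the independent functions:
  [constant term]:  - 2 A = 6
  [x]:  - 4 A = 12
Solving: A = -3.
Check against the point condition:
  u(1, 0) = -3  ⟹  A = -3  ✓
Hence u(x, y) = - 3 x^{2}.

Answer: u(x, y) = - 3 x^{2}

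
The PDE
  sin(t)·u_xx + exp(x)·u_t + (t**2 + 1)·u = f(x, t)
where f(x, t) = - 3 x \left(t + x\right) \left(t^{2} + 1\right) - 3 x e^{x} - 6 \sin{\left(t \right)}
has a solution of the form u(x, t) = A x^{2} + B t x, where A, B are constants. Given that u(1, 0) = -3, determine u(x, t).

Substitute the ansatz u = A x^{2} + B t x into the left-hand side.
Derivatives of the ansatz:
  u_xx = 2 A
  u_t = B x
Term by term:
  sin(t)·u_xx = 2 A \sin{\left(t \right)}
  exp(x)·u_t = B x e^{x}
  (t**2 + 1)·u = A t^{2} x^{2} + A x^{2} + B t^{3} x + B t x
So the left-hand side equals
  A t^{2} x^{2} + A x^{2} + 2 A \sin{\left(t \right)} + B t^{3} x + B t x + B x e^{x}
This must equal f(x, t) identically; expanded, f = - 3 t^{3} x - 3 t^{2} x^{2} - 3 t x - 3 x^{2} - 3 x e^{x} - 6 \sin{\left(t \right)}.
Matching coefficients of the independent functions:
  [x^{2}, t^{2} x^{2}]:  A = -3
  [t x, t^{3} x, x e^{x}]:  B = -3
  [\sin{\left(t \right)}]:  2 A = -6
Solving: A = -3, B = -3.
Check against the point condition:
  u(1, 0) = -3  ⟹  A = -3  ✓
Hence u(x, t) = - 3 t x - 3 x^{2}.

Answer: u(x, t) = - 3 t x - 3 x^{2}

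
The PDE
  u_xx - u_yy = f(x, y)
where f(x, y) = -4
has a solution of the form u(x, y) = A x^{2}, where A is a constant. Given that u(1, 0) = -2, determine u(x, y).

Substitute the ansatz u = A x^{2} into the left-hand side.
Derivatives of the ansatz:
  u_xx = 2 A
  u_yy = 0
Term by term:
  u_xx = 2 A
  -u_yy = 0
So the left-hand side equals
  2 A
This must equal f(x, y) = -4 identically.
Matching coefficients of the independent functions:
  [constant term]:  2 A = -4
Solving: A = -2.
Check against the point condition:
  u(1, 0) = -2  ⟹  A = -2  ✓
Hence u(x, y) = - 2 x^{2}.

Answer: u(x, y) = - 2 x^{2}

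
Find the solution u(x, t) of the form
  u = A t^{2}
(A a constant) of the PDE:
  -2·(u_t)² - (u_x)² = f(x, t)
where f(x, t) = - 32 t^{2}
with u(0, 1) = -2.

Answer: u(x, t) = - 2 t^{2}

Derivation:
Substitute the ansatz u = A t^{2} into the left-hand side.
Derivatives of the ansatz:
  u_t = 2 A t
  u_x = 0
Term by term:
  -2·(u_t)² = - 8 A^{2} t^{2}
  -(u_x)² = 0
So the left-hand side equals
  - 8 A^{2} t^{2}
This must equal f(x, t) = - 32 t^{2} identically.
Matching coefficients of the independent functions:
  [t^{2}]:  - 8 A^{2} = -32
These equations allow (A) = (-2) or (2).
Impose the point condition(s):
  u(0, 1) = -2  ⟹  A = -2
Only A = -2 satisfies everything.
Hence u(x, t) = - 2 t^{2}.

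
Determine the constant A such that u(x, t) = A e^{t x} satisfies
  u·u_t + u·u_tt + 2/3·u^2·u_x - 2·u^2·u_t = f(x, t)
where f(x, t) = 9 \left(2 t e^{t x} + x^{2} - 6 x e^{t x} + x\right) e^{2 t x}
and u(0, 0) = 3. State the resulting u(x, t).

Substitute the ansatz u = A e^{t x} into the left-hand side.
Derivatives of the ansatz:
  u_t = A x e^{t x}
  u_tt = A x^{2} e^{t x}
  u_x = A t e^{t x}
Term by term:
  u·u_t = A^{2} x e^{2 t x}
  u·u_tt = A^{2} x^{2} e^{2 t x}
  2/3·u^2·u_x = \frac{2 A^{3} t e^{3 t x}}{3}
  -2·u^2·u_t = - 2 A^{3} x e^{3 t x}
So the left-hand side equals
  \frac{2 A^{3} t e^{3 t x}}{3} - 2 A^{3} x e^{3 t x} + A^{2} x^{2} e^{2 t x} + A^{2} x e^{2 t x}
This must equal f(x, t) identically; expanded, f = 18 t e^{3 t x} + 9 x^{2} e^{2 t x} - 54 x e^{3 t x} + 9 x e^{2 t x}.
Matching coefficients of the independent functions:
  [t e^{3 t x}]:  \frac{2 A^{3}}{3} = 18
  [x e^{2 t x}, x^{2} e^{2 t x}]:  A^{2} = 9
  [x e^{3 t x}]:  - 2 A^{3} = -54
Solving: A = 3.
Check against the point condition:
  u(0, 0) = 3  ⟹  A = 3  ✓
Hence u(x, t) = 3 e^{t x}.

Answer: u(x, t) = 3 e^{t x}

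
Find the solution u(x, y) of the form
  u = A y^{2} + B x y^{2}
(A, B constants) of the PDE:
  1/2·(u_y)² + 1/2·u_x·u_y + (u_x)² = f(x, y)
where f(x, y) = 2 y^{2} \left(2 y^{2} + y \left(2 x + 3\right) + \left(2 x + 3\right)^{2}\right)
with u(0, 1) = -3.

Answer: u(x, y) = - 2 x y^{2} - 3 y^{2}

Derivation:
Substitute the ansatz u = A y^{2} + B x y^{2} into the left-hand side.
Derivatives of the ansatz:
  u_y = 2 A y + 2 B x y
  u_x = B y^{2}
Term by term:
  1/2·(u_y)² = 2 A^{2} y^{2} + 4 A B x y^{2} + 2 B^{2} x^{2} y^{2}
  1/2·u_x·u_y = A B y^{3} + B^{2} x y^{3}
  (u_x)² = B^{2} y^{4}
So the left-hand side equals
  2 A^{2} y^{2} + 4 A B x y^{2} + A B y^{3} + 2 B^{2} x^{2} y^{2} + B^{2} x y^{3} + B^{2} y^{4}
This must equal f(x, y) identically; expanded, f = 8 x^{2} y^{2} + 4 x y^{3} + 24 x y^{2} + 4 y^{4} + 6 y^{3} + 18 y^{2}.
Matching coefficients of the independent functions:
  [y^{2}]:  2 A^{2} = 18
  [y^{3}]:  A B = 6
  [y^{4}, x y^{3}]:  B^{2} = 4
  [x y^{2}]:  4 A B = 24
  [x^{2} y^{2}]:  2 B^{2} = 8
These equations allow (A, B) = (-3, -2) or (3, 2).
Impose the point condition(s):
  u(0, 1) = -3  ⟹  A = -3
Only A = -3, B = -2 satisfies everything.
Hence u(x, y) = - 2 x y^{2} - 3 y^{2}.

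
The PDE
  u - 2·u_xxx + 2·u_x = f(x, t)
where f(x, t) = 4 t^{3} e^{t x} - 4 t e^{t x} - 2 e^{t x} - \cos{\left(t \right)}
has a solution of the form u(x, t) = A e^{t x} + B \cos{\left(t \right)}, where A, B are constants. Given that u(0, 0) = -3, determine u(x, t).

Substitute the ansatz u = A e^{t x} + B \cos{\left(t \right)} into the left-hand side.
Derivatives of the ansatz:
  u_xxx = A t^{3} e^{t x}
  u_x = A t e^{t x}
Term by term:
  u = A e^{t x} + B \cos{\left(t \right)}
  -2·u_xxx = - 2 A t^{3} e^{t x}
  2·u_x = 2 A t e^{t x}
So the left-hand side equals
  - 2 A t^{3} e^{t x} + 2 A t e^{t x} + A e^{t x} + B \cos{\left(t \right)}
This must equal f(x, t) = 4 t^{3} e^{t x} - 4 t e^{t x} - 2 e^{t x} - \cos{\left(t \right)} identically.
Matching coefficients of the independent functions:
  [t e^{t x}]:  2 A = -4
  [t^{3} e^{t x}]:  - 2 A = 4
  [e^{t x}]:  A = -2
  [\cos{\left(t \right)}]:  B = -1
Solving: A = -2, B = -1.
Check against the point condition:
  u(0, 0) = -3  ⟹  A + B = -3  ✓
Hence u(x, t) = - 2 e^{t x} - \cos{\left(t \right)}.

Answer: u(x, t) = - 2 e^{t x} - \cos{\left(t \right)}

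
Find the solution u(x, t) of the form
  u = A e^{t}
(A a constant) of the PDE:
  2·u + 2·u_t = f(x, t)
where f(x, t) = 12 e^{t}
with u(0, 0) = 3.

Substitute the ansatz u = A e^{t} into the left-hand side.
Derivatives of the ansatz:
  u_t = A e^{t}
Term by term:
  2·u = 2 A e^{t}
  2·u_t = 2 A e^{t}
So the left-hand side equals
  4 A e^{t}
This must equal f(x, t) = 12 e^{t} identically.
Matching coefficients of the independent functions:
  [e^{t}]:  4 A = 12
Solving: A = 3.
Check against the point condition:
  u(0, 0) = 3  ⟹  A = 3  ✓
Hence u(x, t) = 3 e^{t}.

Answer: u(x, t) = 3 e^{t}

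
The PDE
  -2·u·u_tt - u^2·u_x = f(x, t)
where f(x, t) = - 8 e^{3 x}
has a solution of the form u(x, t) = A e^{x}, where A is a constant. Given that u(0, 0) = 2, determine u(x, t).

Answer: u(x, t) = 2 e^{x}

Derivation:
Substitute the ansatz u = A e^{x} into the left-hand side.
Derivatives of the ansatz:
  u_tt = 0
  u_x = A e^{x}
Term by term:
  -2·u·u_tt = 0
  -u^2·u_x = - A^{3} e^{3 x}
So the left-hand side equals
  - A^{3} e^{3 x}
This must equal f(x, t) = - 8 e^{3 x} identically.
Matching coefficients of the independent functions:
  [e^{3 x}]:  - A^{3} = -8
Solving: A = 2.
Check against the point condition:
  u(0, 0) = 2  ⟹  A = 2  ✓
Hence u(x, t) = 2 e^{x}.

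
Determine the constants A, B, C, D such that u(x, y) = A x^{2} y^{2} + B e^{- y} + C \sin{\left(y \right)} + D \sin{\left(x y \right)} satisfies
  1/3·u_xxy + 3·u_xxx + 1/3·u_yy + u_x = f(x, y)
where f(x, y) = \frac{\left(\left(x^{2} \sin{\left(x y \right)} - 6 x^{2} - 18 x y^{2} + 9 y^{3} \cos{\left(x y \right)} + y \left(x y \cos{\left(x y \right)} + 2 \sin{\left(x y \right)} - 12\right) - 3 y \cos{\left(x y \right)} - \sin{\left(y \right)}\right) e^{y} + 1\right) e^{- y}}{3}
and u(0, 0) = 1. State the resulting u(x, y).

Substitute the ansatz u = A x^{2} y^{2} + B e^{- y} + C \sin{\left(y \right)} + D \sin{\left(x y \right)} into the left-hand side.
Derivatives of the ansatz:
  u_xxy = 4 A y - D x y^{2} \cos{\left(x y \right)} - 2 D y \sin{\left(x y \right)}
  u_xxx = - D y^{3} \cos{\left(x y \right)}
  u_yy = 2 A x^{2} + B e^{- y} - C \sin{\left(y \right)} - D x^{2} \sin{\left(x y \right)}
  u_x = 2 A x y^{2} + D y \cos{\left(x y \right)}
Term by term:
  1/3·u_xxy = \frac{4 A y}{3} - \frac{D x y^{2} \cos{\left(x y \right)}}{3} - \frac{2 D y \sin{\left(x y \right)}}{3}
  3·u_xxx = - 3 D y^{3} \cos{\left(x y \right)}
  1/3·u_yy = \frac{2 A x^{2}}{3} + \frac{B e^{- y}}{3} - \frac{C \sin{\left(y \right)}}{3} - \frac{D x^{2} \sin{\left(x y \right)}}{3}
  u_x = 2 A x y^{2} + D y \cos{\left(x y \right)}
So the left-hand side equals
  \frac{2 A x^{2}}{3} + 2 A x y^{2} + \frac{4 A y}{3} + \frac{B e^{- y}}{3} - \frac{C \sin{\left(y \right)}}{3} - \frac{D x^{2} \sin{\left(x y \right)}}{3} - \frac{D x y^{2} \cos{\left(x y \right)}}{3} - 3 D y^{3} \cos{\left(x y \right)} - \frac{2 D y \sin{\left(x y \right)}}{3} + D y \cos{\left(x y \right)}
This must equal f(x, y) identically; expanded, f = \frac{x^{2} \sin{\left(x y \right)}}{3} - 2 x^{2} + \frac{x y^{2} \cos{\left(x y \right)}}{3} - 6 x y^{2} + 3 y^{3} \cos{\left(x y \right)} + \frac{2 y \sin{\left(x y \right)}}{3} - y \cos{\left(x y \right)} - 4 y - \frac{\sin{\left(y \right)}}{3} + \frac{e^{- y}}{3}.
Matching coefficients of the independent functions:
  [x^{2}]:  \frac{2 A}{3} = -2
  [y]:  \frac{4 A}{3} = -4
  [x y^{2}]:  2 A = -6
  [x^{2} \sin{\left(x y \right)}, x y^{2} \cos{\left(x y \right)}]:  - \frac{D}{3} = \frac{1}{3}
  [y \sin{\left(x y \right)}]:  - \frac{2 D}{3} = \frac{2}{3}
  [y \cos{\left(x y \right)}]:  D = -1
  [y^{3} \cos{\left(x y \right)}]:  - 3 D = 3
  [e^{- y}]:  \frac{B}{3} = \frac{1}{3}
  [\sin{\left(y \right)}]:  - \frac{C}{3} = - \frac{1}{3}
Solving: A = -3, B = 1, C = 1, D = -1.
Check against the point condition:
  u(0, 0) = 1  ⟹  B = 1  ✓
Hence u(x, y) = - 3 x^{2} y^{2} + \sin{\left(y \right)} - \sin{\left(x y \right)} + e^{- y}.

Answer: u(x, y) = - 3 x^{2} y^{2} + \sin{\left(y \right)} - \sin{\left(x y \right)} + e^{- y}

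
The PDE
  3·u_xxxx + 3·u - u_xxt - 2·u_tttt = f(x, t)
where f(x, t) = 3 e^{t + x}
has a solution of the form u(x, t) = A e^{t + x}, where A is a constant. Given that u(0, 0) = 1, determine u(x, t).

Answer: u(x, t) = e^{t + x}

Derivation:
Substitute the ansatz u = A e^{t + x} into the left-hand side.
Derivatives of the ansatz:
  u_xxxx = A e^{t} e^{x}
  u_xxt = A e^{t} e^{x}
  u_tttt = A e^{t} e^{x}
Term by term:
  3·u_xxxx = 3 A e^{t} e^{x}
  3·u = 3 A e^{t} e^{x}
  -u_xxt = - A e^{t} e^{x}
  -2·u_tttt = - 2 A e^{t} e^{x}
So the left-hand side equals
  3 A e^{t} e^{x}
This must equal f(x, t) identically; expanded, f = 3 e^{t} e^{x}.
Matching coefficients of the independent functions:
  [e^{t} e^{x}]:  3 A = 3
Solving: A = 1.
Check against the point condition:
  u(0, 0) = 1  ⟹  A = 1  ✓
Hence u(x, t) = e^{t + x}.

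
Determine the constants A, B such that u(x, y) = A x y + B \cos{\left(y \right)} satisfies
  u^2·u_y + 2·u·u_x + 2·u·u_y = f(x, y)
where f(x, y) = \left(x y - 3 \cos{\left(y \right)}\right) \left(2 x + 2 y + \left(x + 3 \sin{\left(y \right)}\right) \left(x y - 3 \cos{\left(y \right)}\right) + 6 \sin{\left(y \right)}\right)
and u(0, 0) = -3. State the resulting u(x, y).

Substitute the ansatz u = A x y + B \cos{\left(y \right)} into the left-hand side.
Derivatives of the ansatz:
  u_y = A x - B \sin{\left(y \right)}
  u_x = A y
Term by term:
  u^2·u_y = A^{3} x^{3} y^{2} - A^{2} B x^{2} y^{2} \sin{\left(y \right)} + 2 A^{2} B x^{2} y \cos{\left(y \right)} - 2 A B^{2} x y \sin{\left(y \right)} \cos{\left(y \right)} + A B^{2} x \cos^{2}{\left(y \right)} - B^{3} \sin{\left(y \right)} \cos^{2}{\left(y \right)}
  2·u·u_x = 2 A^{2} x y^{2} + 2 A B y \cos{\left(y \right)}
  2·u·u_y = 2 A^{2} x^{2} y - 2 A B x y \sin{\left(y \right)} + 2 A B x \cos{\left(y \right)} - 2 B^{2} \sin{\left(y \right)} \cos{\left(y \right)}
So the left-hand side equals
  A^{3} x^{3} y^{2} - A^{2} B x^{2} y^{2} \sin{\left(y \right)} + 2 A^{2} B x^{2} y \cos{\left(y \right)} + 2 A^{2} x^{2} y + 2 A^{2} x y^{2} - 2 A B^{2} x y \sin{\left(y \right)} \cos{\left(y \right)} + A B^{2} x \cos^{2}{\left(y \right)} - 2 A B x y \sin{\left(y \right)} + 2 A B x \cos{\left(y \right)} + 2 A B y \cos{\left(y \right)} - B^{3} \sin{\left(y \right)} \cos^{2}{\left(y \right)} - 2 B^{2} \sin{\left(y \right)} \cos{\left(y \right)}
This must equal f(x, y) identically; expanded, f = x^{3} y^{2} + 3 x^{2} y^{2} \sin{\left(y \right)} - 6 x^{2} y \cos{\left(y \right)} + 2 x^{2} y + 2 x y^{2} - 18 x y \sin{\left(y \right)} \cos{\left(y \right)} + 6 x y \sin{\left(y \right)} + 9 x \cos^{2}{\left(y \right)} - 6 x \cos{\left(y \right)} - 6 y \cos{\left(y \right)} + 27 \sin{\left(y \right)} \cos^{2}{\left(y \right)} - 18 \sin{\left(y \right)} \cos{\left(y \right)}.
Matching coefficients of the independent functions:
  [x y^{2}, x^{2} y]:  2 A^{2} = 2
  [x \cos{\left(y \right)}, y \cos{\left(y \right)}]:  2 A B = -6
  [x \cos^{2}{\left(y \right)}]:  A B^{2} = 9
  [x^{3} y^{2}]:  A^{3} = 1
  [\sin{\left(y \right)} \cos{\left(y \right)}]:  - 2 B^{2} = -18
  [\sin{\left(y \right)} \cos^{2}{\left(y \right)}]:  - B^{3} = 27
  [x y \sin{\left(y \right)}]:  - 2 A B = 6
  [x^{2} y \cos{\left(y \right)}]:  2 A^{2} B = -6
  [x^{2} y^{2} \sin{\left(y \right)}]:  - A^{2} B = 3
  [x y \sin{\left(y \right)} \cos{\left(y \right)}]:  - 2 A B^{2} = -18
Solving: A = 1, B = -3.
Check against the point condition:
  u(0, 0) = -3  ⟹  B = -3  ✓
Hence u(x, y) = x y - 3 \cos{\left(y \right)}.

Answer: u(x, y) = x y - 3 \cos{\left(y \right)}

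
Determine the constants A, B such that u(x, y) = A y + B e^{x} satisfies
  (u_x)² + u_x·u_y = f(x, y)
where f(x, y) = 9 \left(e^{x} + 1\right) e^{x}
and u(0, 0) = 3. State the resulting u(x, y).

Answer: u(x, y) = 3 y + 3 e^{x}

Derivation:
Substitute the ansatz u = A y + B e^{x} into the left-hand side.
Derivatives of the ansatz:
  u_x = B e^{x}
  u_y = A
Term by term:
  (u_x)² = B^{2} e^{2 x}
  u_x·u_y = A B e^{x}
So the left-hand side equals
  A B e^{x} + B^{2} e^{2 x}
This must equal f(x, y) = 9 \left(e^{x} + 1\right) e^{x} identically.
Matching coefficients of the independent functions:
  [e^{x}]:  A B = 9
  [e^{2 x}]:  B^{2} = 9
These equations allow (A, B) = (-3, -3) or (3, 3).
Impose the point condition(s):
  u(0, 0) = 3  ⟹  B = 3
Only A = 3, B = 3 satisfies everything.
Hence u(x, y) = 3 y + 3 e^{x}.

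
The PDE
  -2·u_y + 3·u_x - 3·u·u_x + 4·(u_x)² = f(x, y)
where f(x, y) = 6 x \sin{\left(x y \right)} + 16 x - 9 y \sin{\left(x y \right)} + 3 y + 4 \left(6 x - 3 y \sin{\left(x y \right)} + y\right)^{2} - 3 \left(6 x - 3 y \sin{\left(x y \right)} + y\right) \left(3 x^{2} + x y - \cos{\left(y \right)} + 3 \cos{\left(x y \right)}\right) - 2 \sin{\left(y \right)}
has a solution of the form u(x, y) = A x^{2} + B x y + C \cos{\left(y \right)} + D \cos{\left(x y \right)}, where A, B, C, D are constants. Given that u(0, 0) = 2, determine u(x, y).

Substitute the ansatz u = A x^{2} + B x y + C \cos{\left(y \right)} + D \cos{\left(x y \right)} into the left-hand side.
Derivatives of the ansatz:
  u_y = B x - C \sin{\left(y \right)} - D x \sin{\left(x y \right)}
  u_x = 2 A x + B y - D y \sin{\left(x y \right)}
Term by term:
  -2·u_y = - 2 B x + 2 C \sin{\left(y \right)} + 2 D x \sin{\left(x y \right)}
  3·u_x = 6 A x + 3 B y - 3 D y \sin{\left(x y \right)}
  -3·u·u_x = - 6 A^{2} x^{3} - 9 A B x^{2} y - 6 A C x \cos{\left(y \right)} + 3 A D x^{2} y \sin{\left(x y \right)} - 6 A D x \cos{\left(x y \right)} - 3 B^{2} x y^{2} - 3 B C y \cos{\left(y \right)} + 3 B D x y^{2} \sin{\left(x y \right)} - 3 B D y \cos{\left(x y \right)} + 3 C D y \sin{\left(x y \right)} \cos{\left(y \right)} + 3 D^{2} y \sin{\left(x y \right)} \cos{\left(x y \right)}
  4·(u_x)² = 16 A^{2} x^{2} + 16 A B x y - 16 A D x y \sin{\left(x y \right)} + 4 B^{2} y^{2} - 8 B D y^{2} \sin{\left(x y \right)} + 4 D^{2} y^{2} \sin^{2}{\left(x y \right)}
So the left-hand side equals
  - 6 A^{2} x^{3} + 16 A^{2} x^{2} - 9 A B x^{2} y + 16 A B x y - 6 A C x \cos{\left(y \right)} + 3 A D x^{2} y \sin{\left(x y \right)} - 16 A D x y \sin{\left(x y \right)} - 6 A D x \cos{\left(x y \right)} + 6 A x - 3 B^{2} x y^{2} + 4 B^{2} y^{2} - 3 B C y \cos{\left(y \right)} + 3 B D x y^{2} \sin{\left(x y \right)} - 8 B D y^{2} \sin{\left(x y \right)} - 3 B D y \cos{\left(x y \right)} - 2 B x + 3 B y + 3 C D y \sin{\left(x y \right)} \cos{\left(y \right)} + 2 C \sin{\left(y \right)} + 4 D^{2} y^{2} \sin^{2}{\left(x y \right)} + 3 D^{2} y \sin{\left(x y \right)} \cos{\left(x y \right)} + 2 D x \sin{\left(x y \right)} - 3 D y \sin{\left(x y \right)}
This must equal f(x, y) identically; expanded, f = - 54 x^{3} + 27 x^{2} y \sin{\left(x y \right)} - 27 x^{2} y + 144 x^{2} + 9 x y^{2} \sin{\left(x y \right)} - 3 x y^{2} - 144 x y \sin{\left(x y \right)} + 48 x y + 6 x \sin{\left(x y \right)} + 18 x \cos{\left(y \right)} - 54 x \cos{\left(x y \right)} + 16 x + 36 y^{2} \sin^{2}{\left(x y \right)} - 24 y^{2} \sin{\left(x y \right)} + 4 y^{2} - 9 y \sin{\left(x y \right)} \cos{\left(y \right)} + 27 y \sin{\left(x y \right)} \cos{\left(x y \right)} - 9 y \sin{\left(x y \right)} + 3 y \cos{\left(y \right)} - 9 y \cos{\left(x y \right)} + 3 y - 2 \sin{\left(y \right)}.
Matching coefficients of the independent functions:
(each divided by its leading coefficient; functions giving the same equation are listed together)
  [x]:  A - \frac{B}{3} - \frac{8}{3} = 0
  [x^{2}, x^{3}]:  A^{2} - 9 = 0
  [y]:  B - 1 = 0
  [y^{2}, x y^{2}]:  B^{2} - 1 = 0
  [x y, x^{2} y]:  A B - 3 = 0
  [x \sin{\left(x y \right)}, y \sin{\left(x y \right)}]:  D - 3 = 0
  [x \cos{\left(y \right)}]:  A C + 3 = 0
  [x \cos{\left(x y \right)}, x y \sin{\left(x y \right)}, x^{2} y \sin{\left(x y \right)}]:  A D - 9 = 0
  [y \cos{\left(y \right)}]:  B C + 1 = 0
  [y \cos{\left(x y \right)}, y^{2} \sin{\left(x y \right)}, x y^{2} \sin{\left(x y \right)}]:  B D - 3 = 0
  [y^{2} \sin^{2}{\left(x y \right)}, y \sin{\left(x y \right)} \cos{\left(x y \right)}]:  D^{2} - 9 = 0
  [y \sin{\left(x y \right)} \cos{\left(y \right)}]:  C D + 3 = 0
  [\sin{\left(y \right)}]:  C + 1 = 0
Solving: A = 3, B = 1, C = -1, D = 3.
Check against the point condition:
  u(0, 0) = 2  ⟹  C + D = 2  ✓
Hence u(x, y) = 3 x^{2} + x y - \cos{\left(y \right)} + 3 \cos{\left(x y \right)}.

Answer: u(x, y) = 3 x^{2} + x y - \cos{\left(y \right)} + 3 \cos{\left(x y \right)}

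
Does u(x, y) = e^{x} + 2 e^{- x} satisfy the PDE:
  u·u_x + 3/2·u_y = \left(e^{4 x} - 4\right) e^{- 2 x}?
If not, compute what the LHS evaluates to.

Evaluate each term of the left-hand side for u = e^{x} + 2 e^{- x}.
Derivatives:
  u_x = e^{x} - 2 e^{- x}
  u_y = 0
Terms:
  u·u_x = \left(e^{4 x} - 4\right) e^{- 2 x}
  3/2·u_y = 0
Sum: LHS = \left(e^{4 x} - 4\right) e^{- 2 x}
This is exactly the given right-hand side, so u is a solution.

Answer: Yes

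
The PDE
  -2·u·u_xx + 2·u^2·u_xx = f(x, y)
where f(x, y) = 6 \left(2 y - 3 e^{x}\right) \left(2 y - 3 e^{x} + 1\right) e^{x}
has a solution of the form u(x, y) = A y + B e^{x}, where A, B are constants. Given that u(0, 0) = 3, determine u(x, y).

Answer: u(x, y) = - 2 y + 3 e^{x}

Derivation:
Substitute the ansatz u = A y + B e^{x} into the left-hand side.
Derivatives of the ansatz:
  u_xx = B e^{x}
Term by term:
  -2·u·u_xx = - 2 A B y e^{x} - 2 B^{2} e^{2 x}
  2·u^2·u_xx = 2 A^{2} B y^{2} e^{x} + 4 A B^{2} y e^{2 x} + 2 B^{3} e^{3 x}
So the left-hand side equals
  2 A^{2} B y^{2} e^{x} + 4 A B^{2} y e^{2 x} - 2 A B y e^{x} + 2 B^{3} e^{3 x} - 2 B^{2} e^{2 x}
This must equal f(x, y) identically; expanded, f = 24 y^{2} e^{x} - 72 y e^{2 x} + 12 y e^{x} + 54 e^{3 x} - 18 e^{2 x}.
Matching coefficients of the independent functions:
  [y e^{x}]:  - 2 A B = 12
  [y e^{2 x}]:  4 A B^{2} = -72
  [y^{2} e^{x}]:  2 A^{2} B = 24
  [e^{2 x}]:  - 2 B^{2} = -18
  [e^{3 x}]:  2 B^{3} = 54
Solving: A = -2, B = 3.
Check against the point condition:
  u(0, 0) = 3  ⟹  B = 3  ✓
Hence u(x, y) = - 2 y + 3 e^{x}.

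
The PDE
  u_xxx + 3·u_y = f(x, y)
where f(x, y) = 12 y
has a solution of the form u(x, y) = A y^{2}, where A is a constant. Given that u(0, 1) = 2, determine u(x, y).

Answer: u(x, y) = 2 y^{2}

Derivation:
Substitute the ansatz u = A y^{2} into the left-hand side.
Derivatives of the ansatz:
  u_xxx = 0
  u_y = 2 A y
Term by term:
  u_xxx = 0
  3·u_y = 6 A y
So the left-hand side equals
  6 A y
This must equal f(x, y) = 12 y identically.
Matching coefficients of the independent functions:
  [y]:  6 A = 12
Solving: A = 2.
Check against the point condition:
  u(0, 1) = 2  ⟹  A = 2  ✓
Hence u(x, y) = 2 y^{2}.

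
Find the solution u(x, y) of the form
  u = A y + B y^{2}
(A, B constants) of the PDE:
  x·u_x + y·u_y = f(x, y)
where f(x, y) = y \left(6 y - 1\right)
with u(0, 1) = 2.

Substitute the ansatz u = A y + B y^{2} into the left-hand side.
Derivatives of the ansatz:
  u_x = 0
  u_y = A + 2 B y
Term by term:
  x·u_x = 0
  y·u_y = A y + 2 B y^{2}
So the left-hand side equals
  A y + 2 B y^{2}
This must equal f(x, y) identically; expanded, f = 6 y^{2} - y.
Matching coefficients of the independent functions:
  [y]:  A = -1
  [y^{2}]:  2 B = 6
Solving: A = -1, B = 3.
Check against the point condition:
  u(0, 1) = 2  ⟹  A + B = 2  ✓
Hence u(x, y) = 3 y^{2} - y.

Answer: u(x, y) = 3 y^{2} - y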